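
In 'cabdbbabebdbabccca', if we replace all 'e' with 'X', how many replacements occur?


re.sub('e', 'X', text) replaces every occurrence of 'e' with 'X'.
Text: 'cabdbbabebdbabccca'
Scanning for 'e':
  pos 8: 'e' -> replacement #1
Total replacements: 1

1


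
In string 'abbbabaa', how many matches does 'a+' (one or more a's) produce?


Pattern 'a+' matches one or more consecutive a's.
String: 'abbbabaa'
Scanning for runs of a:
  Match 1: 'a' (length 1)
  Match 2: 'a' (length 1)
  Match 3: 'aa' (length 2)
Total matches: 3

3


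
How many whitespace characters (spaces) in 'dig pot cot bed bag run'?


\s matches whitespace characters (spaces, tabs, etc.).
Text: 'dig pot cot bed bag run'
This text has 6 words separated by spaces.
Number of spaces = number of words - 1 = 6 - 1 = 5

5


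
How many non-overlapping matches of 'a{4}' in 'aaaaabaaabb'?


Pattern 'a{4}' matches exactly 4 consecutive a's (greedy, non-overlapping).
String: 'aaaaabaaabb'
Scanning for runs of a's:
  Run at pos 0: 'aaaaa' (length 5) -> 1 match(es)
  Run at pos 6: 'aaa' (length 3) -> 0 match(es)
Matches found: ['aaaa']
Total: 1

1


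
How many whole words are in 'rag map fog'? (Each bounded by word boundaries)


Word boundaries (\b) mark the start/end of each word.
Text: 'rag map fog'
Splitting by whitespace:
  Word 1: 'rag'
  Word 2: 'map'
  Word 3: 'fog'
Total whole words: 3

3


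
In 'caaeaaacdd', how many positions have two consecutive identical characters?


Looking for consecutive identical characters in 'caaeaaacdd':
  pos 0-1: 'c' vs 'a' -> different
  pos 1-2: 'a' vs 'a' -> MATCH ('aa')
  pos 2-3: 'a' vs 'e' -> different
  pos 3-4: 'e' vs 'a' -> different
  pos 4-5: 'a' vs 'a' -> MATCH ('aa')
  pos 5-6: 'a' vs 'a' -> MATCH ('aa')
  pos 6-7: 'a' vs 'c' -> different
  pos 7-8: 'c' vs 'd' -> different
  pos 8-9: 'd' vs 'd' -> MATCH ('dd')
Consecutive identical pairs: ['aa', 'aa', 'aa', 'dd']
Count: 4

4


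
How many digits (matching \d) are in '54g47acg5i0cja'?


\d matches any digit 0-9.
Scanning '54g47acg5i0cja':
  pos 0: '5' -> DIGIT
  pos 1: '4' -> DIGIT
  pos 3: '4' -> DIGIT
  pos 4: '7' -> DIGIT
  pos 8: '5' -> DIGIT
  pos 10: '0' -> DIGIT
Digits found: ['5', '4', '4', '7', '5', '0']
Total: 6

6


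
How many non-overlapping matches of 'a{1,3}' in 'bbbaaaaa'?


Pattern 'a{1,3}' matches between 1 and 3 consecutive a's (greedy).
String: 'bbbaaaaa'
Finding runs of a's and applying greedy matching:
  Run at pos 3: 'aaaaa' (length 5)
Matches: ['aaa', 'aa']
Count: 2

2


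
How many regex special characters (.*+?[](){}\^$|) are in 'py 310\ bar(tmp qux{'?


Regex special characters are: . * + ? [ ] ( ) { } \ ^ $ |
Scanning 'py 310\ bar(tmp qux{':
  pos 6: '\' -> SPECIAL
  pos 11: '(' -> SPECIAL
  pos 19: '{' -> SPECIAL
Special chars found: ['\\', '(', '{']
Total: 3

3


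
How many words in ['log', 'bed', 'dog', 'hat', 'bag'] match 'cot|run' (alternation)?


Alternation 'cot|run' matches either 'cot' or 'run'.
Checking each word:
  'log' -> no
  'bed' -> no
  'dog' -> no
  'hat' -> no
  'bag' -> no
Matches: []
Count: 0

0


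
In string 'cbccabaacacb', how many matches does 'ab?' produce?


Pattern 'ab?' matches 'a' optionally followed by 'b'.
String: 'cbccabaacacb'
Scanning left to right for 'a' then checking next char:
  Match 1: 'ab' (a followed by b)
  Match 2: 'a' (a not followed by b)
  Match 3: 'a' (a not followed by b)
  Match 4: 'a' (a not followed by b)
Total matches: 4

4


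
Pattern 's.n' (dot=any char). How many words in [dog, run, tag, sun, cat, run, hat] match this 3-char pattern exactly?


Pattern 's.n' means: starts with 's', any single char, ends with 'n'.
Checking each word (must be exactly 3 chars):
  'dog' (len=3): no
  'run' (len=3): no
  'tag' (len=3): no
  'sun' (len=3): MATCH
  'cat' (len=3): no
  'run' (len=3): no
  'hat' (len=3): no
Matching words: ['sun']
Total: 1

1


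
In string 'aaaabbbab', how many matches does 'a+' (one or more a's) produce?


Pattern 'a+' matches one or more consecutive a's.
String: 'aaaabbbab'
Scanning for runs of a:
  Match 1: 'aaaa' (length 4)
  Match 2: 'a' (length 1)
Total matches: 2

2


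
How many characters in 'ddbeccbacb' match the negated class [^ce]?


Negated class [^ce] matches any char NOT in {c, e}
Scanning 'ddbeccbacb':
  pos 0: 'd' -> MATCH
  pos 1: 'd' -> MATCH
  pos 2: 'b' -> MATCH
  pos 3: 'e' -> no (excluded)
  pos 4: 'c' -> no (excluded)
  pos 5: 'c' -> no (excluded)
  pos 6: 'b' -> MATCH
  pos 7: 'a' -> MATCH
  pos 8: 'c' -> no (excluded)
  pos 9: 'b' -> MATCH
Total matches: 6

6


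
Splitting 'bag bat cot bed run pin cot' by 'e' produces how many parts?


Splitting by 'e' breaks the string at each occurrence of the separator.
Text: 'bag bat cot bed run pin cot'
Parts after split:
  Part 1: 'bag bat cot b'
  Part 2: 'd run pin cot'
Total parts: 2

2


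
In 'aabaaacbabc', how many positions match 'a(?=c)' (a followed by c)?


Lookahead 'a(?=c)' matches 'a' only when followed by 'c'.
String: 'aabaaacbabc'
Checking each position where char is 'a':
  pos 0: 'a' -> no (next='a')
  pos 1: 'a' -> no (next='b')
  pos 3: 'a' -> no (next='a')
  pos 4: 'a' -> no (next='a')
  pos 5: 'a' -> MATCH (next='c')
  pos 8: 'a' -> no (next='b')
Matching positions: [5]
Count: 1

1


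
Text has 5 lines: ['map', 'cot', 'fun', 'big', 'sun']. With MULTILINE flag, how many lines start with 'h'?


With MULTILINE flag, ^ matches the start of each line.
Lines: ['map', 'cot', 'fun', 'big', 'sun']
Checking which lines start with 'h':
  Line 1: 'map' -> no
  Line 2: 'cot' -> no
  Line 3: 'fun' -> no
  Line 4: 'big' -> no
  Line 5: 'sun' -> no
Matching lines: []
Count: 0

0


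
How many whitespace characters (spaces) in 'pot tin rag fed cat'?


\s matches whitespace characters (spaces, tabs, etc.).
Text: 'pot tin rag fed cat'
This text has 5 words separated by spaces.
Number of spaces = number of words - 1 = 5 - 1 = 4

4


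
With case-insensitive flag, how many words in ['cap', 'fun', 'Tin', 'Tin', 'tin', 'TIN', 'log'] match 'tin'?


Case-insensitive matching: compare each word's lowercase form to 'tin'.
  'cap' -> lower='cap' -> no
  'fun' -> lower='fun' -> no
  'Tin' -> lower='tin' -> MATCH
  'Tin' -> lower='tin' -> MATCH
  'tin' -> lower='tin' -> MATCH
  'TIN' -> lower='tin' -> MATCH
  'log' -> lower='log' -> no
Matches: ['Tin', 'Tin', 'tin', 'TIN']
Count: 4

4


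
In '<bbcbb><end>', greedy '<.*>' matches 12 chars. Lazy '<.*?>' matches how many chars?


Greedy '<.*>' tries to match as MUCH as possible.
Lazy '<.*?>' tries to match as LITTLE as possible.

String: '<bbcbb><end>'
Greedy '<.*>' starts at first '<' and extends to the LAST '>': '<bbcbb><end>' (12 chars)
Lazy '<.*?>' starts at first '<' and stops at the FIRST '>': '<bbcbb>' (7 chars)

7


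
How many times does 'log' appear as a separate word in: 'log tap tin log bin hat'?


Scanning each word for exact match 'log':
  Word 1: 'log' -> MATCH
  Word 2: 'tap' -> no
  Word 3: 'tin' -> no
  Word 4: 'log' -> MATCH
  Word 5: 'bin' -> no
  Word 6: 'hat' -> no
Total matches: 2

2


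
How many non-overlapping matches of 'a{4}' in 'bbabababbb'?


Pattern 'a{4}' matches exactly 4 consecutive a's (greedy, non-overlapping).
String: 'bbabababbb'
Scanning for runs of a's:
  Run at pos 2: 'a' (length 1) -> 0 match(es)
  Run at pos 4: 'a' (length 1) -> 0 match(es)
  Run at pos 6: 'a' (length 1) -> 0 match(es)
Matches found: []
Total: 0

0


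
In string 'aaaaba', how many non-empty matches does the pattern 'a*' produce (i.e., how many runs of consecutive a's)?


Pattern 'a*' matches zero or more a's. We want non-empty runs of consecutive a's.
String: 'aaaaba'
Walking through the string to find runs of a's:
  Run 1: positions 0-3 -> 'aaaa'
  Run 2: positions 5-5 -> 'a'
Non-empty runs found: ['aaaa', 'a']
Count: 2

2


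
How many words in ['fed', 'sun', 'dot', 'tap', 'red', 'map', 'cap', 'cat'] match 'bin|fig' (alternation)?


Alternation 'bin|fig' matches either 'bin' or 'fig'.
Checking each word:
  'fed' -> no
  'sun' -> no
  'dot' -> no
  'tap' -> no
  'red' -> no
  'map' -> no
  'cap' -> no
  'cat' -> no
Matches: []
Count: 0

0


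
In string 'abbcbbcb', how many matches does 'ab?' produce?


Pattern 'ab?' matches 'a' optionally followed by 'b'.
String: 'abbcbbcb'
Scanning left to right for 'a' then checking next char:
  Match 1: 'ab' (a followed by b)
Total matches: 1

1


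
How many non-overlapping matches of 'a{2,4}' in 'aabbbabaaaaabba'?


Pattern 'a{2,4}' matches between 2 and 4 consecutive a's (greedy).
String: 'aabbbabaaaaabba'
Finding runs of a's and applying greedy matching:
  Run at pos 0: 'aa' (length 2)
  Run at pos 5: 'a' (length 1)
  Run at pos 7: 'aaaaa' (length 5)
  Run at pos 14: 'a' (length 1)
Matches: ['aa', 'aaaa']
Count: 2

2


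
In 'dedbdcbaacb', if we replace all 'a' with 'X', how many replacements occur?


re.sub('a', 'X', text) replaces every occurrence of 'a' with 'X'.
Text: 'dedbdcbaacb'
Scanning for 'a':
  pos 7: 'a' -> replacement #1
  pos 8: 'a' -> replacement #2
Total replacements: 2

2


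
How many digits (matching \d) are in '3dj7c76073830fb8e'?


\d matches any digit 0-9.
Scanning '3dj7c76073830fb8e':
  pos 0: '3' -> DIGIT
  pos 3: '7' -> DIGIT
  pos 5: '7' -> DIGIT
  pos 6: '6' -> DIGIT
  pos 7: '0' -> DIGIT
  pos 8: '7' -> DIGIT
  pos 9: '3' -> DIGIT
  pos 10: '8' -> DIGIT
  pos 11: '3' -> DIGIT
  pos 12: '0' -> DIGIT
  pos 15: '8' -> DIGIT
Digits found: ['3', '7', '7', '6', '0', '7', '3', '8', '3', '0', '8']
Total: 11

11


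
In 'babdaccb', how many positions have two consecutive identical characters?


Looking for consecutive identical characters in 'babdaccb':
  pos 0-1: 'b' vs 'a' -> different
  pos 1-2: 'a' vs 'b' -> different
  pos 2-3: 'b' vs 'd' -> different
  pos 3-4: 'd' vs 'a' -> different
  pos 4-5: 'a' vs 'c' -> different
  pos 5-6: 'c' vs 'c' -> MATCH ('cc')
  pos 6-7: 'c' vs 'b' -> different
Consecutive identical pairs: ['cc']
Count: 1

1


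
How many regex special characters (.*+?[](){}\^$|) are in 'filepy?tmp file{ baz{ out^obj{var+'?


Regex special characters are: . * + ? [ ] ( ) { } \ ^ $ |
Scanning 'filepy?tmp file{ baz{ out^obj{var+':
  pos 6: '?' -> SPECIAL
  pos 15: '{' -> SPECIAL
  pos 20: '{' -> SPECIAL
  pos 25: '^' -> SPECIAL
  pos 29: '{' -> SPECIAL
  pos 33: '+' -> SPECIAL
Special chars found: ['?', '{', '{', '^', '{', '+']
Total: 6

6


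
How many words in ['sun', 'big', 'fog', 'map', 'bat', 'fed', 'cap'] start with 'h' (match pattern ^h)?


Pattern ^h anchors to start of word. Check which words begin with 'h':
  'sun' -> no
  'big' -> no
  'fog' -> no
  'map' -> no
  'bat' -> no
  'fed' -> no
  'cap' -> no
Matching words: []
Count: 0

0


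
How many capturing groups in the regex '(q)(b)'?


To count capturing groups, count each '(' that starts a group.
Pattern: '(q)(b)'
Walking through the pattern:
  Position 0: '(' -> group #1
  Position 3: '(' -> group #2
Total capturing groups: 2

2


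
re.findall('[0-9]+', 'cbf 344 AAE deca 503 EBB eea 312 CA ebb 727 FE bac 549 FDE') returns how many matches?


Pattern '[0-9]+' finds one or more digits.
Text: 'cbf 344 AAE deca 503 EBB eea 312 CA ebb 727 FE bac 549 FDE'
Scanning for matches:
  Match 1: '344'
  Match 2: '503'
  Match 3: '312'
  Match 4: '727'
  Match 5: '549'
Total matches: 5

5


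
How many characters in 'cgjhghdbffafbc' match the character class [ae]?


Character class [ae] matches any of: {a, e}
Scanning string 'cgjhghdbffafbc' character by character:
  pos 0: 'c' -> no
  pos 1: 'g' -> no
  pos 2: 'j' -> no
  pos 3: 'h' -> no
  pos 4: 'g' -> no
  pos 5: 'h' -> no
  pos 6: 'd' -> no
  pos 7: 'b' -> no
  pos 8: 'f' -> no
  pos 9: 'f' -> no
  pos 10: 'a' -> MATCH
  pos 11: 'f' -> no
  pos 12: 'b' -> no
  pos 13: 'c' -> no
Total matches: 1

1


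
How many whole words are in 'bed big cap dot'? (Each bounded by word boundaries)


Word boundaries (\b) mark the start/end of each word.
Text: 'bed big cap dot'
Splitting by whitespace:
  Word 1: 'bed'
  Word 2: 'big'
  Word 3: 'cap'
  Word 4: 'dot'
Total whole words: 4

4


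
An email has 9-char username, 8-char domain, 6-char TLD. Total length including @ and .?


An email address has format: username@domain.tld
Username length: 9
'@' character: 1
Domain length: 8
'.' character: 1
TLD length: 6
Total = 9 + 1 + 8 + 1 + 6 = 25

25


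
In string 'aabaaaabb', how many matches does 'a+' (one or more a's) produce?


Pattern 'a+' matches one or more consecutive a's.
String: 'aabaaaabb'
Scanning for runs of a:
  Match 1: 'aa' (length 2)
  Match 2: 'aaaa' (length 4)
Total matches: 2

2


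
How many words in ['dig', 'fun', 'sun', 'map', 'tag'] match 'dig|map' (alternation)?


Alternation 'dig|map' matches either 'dig' or 'map'.
Checking each word:
  'dig' -> MATCH
  'fun' -> no
  'sun' -> no
  'map' -> MATCH
  'tag' -> no
Matches: ['dig', 'map']
Count: 2

2


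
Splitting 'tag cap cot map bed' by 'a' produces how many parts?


Splitting by 'a' breaks the string at each occurrence of the separator.
Text: 'tag cap cot map bed'
Parts after split:
  Part 1: 't'
  Part 2: 'g c'
  Part 3: 'p cot m'
  Part 4: 'p bed'
Total parts: 4

4


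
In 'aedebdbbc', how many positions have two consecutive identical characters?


Looking for consecutive identical characters in 'aedebdbbc':
  pos 0-1: 'a' vs 'e' -> different
  pos 1-2: 'e' vs 'd' -> different
  pos 2-3: 'd' vs 'e' -> different
  pos 3-4: 'e' vs 'b' -> different
  pos 4-5: 'b' vs 'd' -> different
  pos 5-6: 'd' vs 'b' -> different
  pos 6-7: 'b' vs 'b' -> MATCH ('bb')
  pos 7-8: 'b' vs 'c' -> different
Consecutive identical pairs: ['bb']
Count: 1

1


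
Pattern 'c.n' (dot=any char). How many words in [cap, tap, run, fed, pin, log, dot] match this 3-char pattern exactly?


Pattern 'c.n' means: starts with 'c', any single char, ends with 'n'.
Checking each word (must be exactly 3 chars):
  'cap' (len=3): no
  'tap' (len=3): no
  'run' (len=3): no
  'fed' (len=3): no
  'pin' (len=3): no
  'log' (len=3): no
  'dot' (len=3): no
Matching words: []
Total: 0

0


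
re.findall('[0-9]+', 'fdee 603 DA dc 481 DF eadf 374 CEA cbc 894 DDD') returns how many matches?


Pattern '[0-9]+' finds one or more digits.
Text: 'fdee 603 DA dc 481 DF eadf 374 CEA cbc 894 DDD'
Scanning for matches:
  Match 1: '603'
  Match 2: '481'
  Match 3: '374'
  Match 4: '894'
Total matches: 4

4


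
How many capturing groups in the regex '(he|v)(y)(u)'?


To count capturing groups, count each '(' that starts a group.
Pattern: '(he|v)(y)(u)'
Walking through the pattern:
  Position 0: '(' -> group #1
  Position 6: '(' -> group #2
  Position 9: '(' -> group #3
Total capturing groups: 3

3


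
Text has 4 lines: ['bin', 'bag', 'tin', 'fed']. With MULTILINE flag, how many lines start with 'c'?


With MULTILINE flag, ^ matches the start of each line.
Lines: ['bin', 'bag', 'tin', 'fed']
Checking which lines start with 'c':
  Line 1: 'bin' -> no
  Line 2: 'bag' -> no
  Line 3: 'tin' -> no
  Line 4: 'fed' -> no
Matching lines: []
Count: 0

0


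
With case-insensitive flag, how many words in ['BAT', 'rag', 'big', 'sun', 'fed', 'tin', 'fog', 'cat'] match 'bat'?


Case-insensitive matching: compare each word's lowercase form to 'bat'.
  'BAT' -> lower='bat' -> MATCH
  'rag' -> lower='rag' -> no
  'big' -> lower='big' -> no
  'sun' -> lower='sun' -> no
  'fed' -> lower='fed' -> no
  'tin' -> lower='tin' -> no
  'fog' -> lower='fog' -> no
  'cat' -> lower='cat' -> no
Matches: ['BAT']
Count: 1

1


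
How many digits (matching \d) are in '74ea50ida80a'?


\d matches any digit 0-9.
Scanning '74ea50ida80a':
  pos 0: '7' -> DIGIT
  pos 1: '4' -> DIGIT
  pos 4: '5' -> DIGIT
  pos 5: '0' -> DIGIT
  pos 9: '8' -> DIGIT
  pos 10: '0' -> DIGIT
Digits found: ['7', '4', '5', '0', '8', '0']
Total: 6

6


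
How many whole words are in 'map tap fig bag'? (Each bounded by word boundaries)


Word boundaries (\b) mark the start/end of each word.
Text: 'map tap fig bag'
Splitting by whitespace:
  Word 1: 'map'
  Word 2: 'tap'
  Word 3: 'fig'
  Word 4: 'bag'
Total whole words: 4

4


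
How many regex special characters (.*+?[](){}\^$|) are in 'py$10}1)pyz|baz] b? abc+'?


Regex special characters are: . * + ? [ ] ( ) { } \ ^ $ |
Scanning 'py$10}1)pyz|baz] b? abc+':
  pos 2: '$' -> SPECIAL
  pos 5: '}' -> SPECIAL
  pos 7: ')' -> SPECIAL
  pos 11: '|' -> SPECIAL
  pos 15: ']' -> SPECIAL
  pos 18: '?' -> SPECIAL
  pos 23: '+' -> SPECIAL
Special chars found: ['$', '}', ')', '|', ']', '?', '+']
Total: 7

7


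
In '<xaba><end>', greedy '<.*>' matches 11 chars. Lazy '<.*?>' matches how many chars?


Greedy '<.*>' tries to match as MUCH as possible.
Lazy '<.*?>' tries to match as LITTLE as possible.

String: '<xaba><end>'
Greedy '<.*>' starts at first '<' and extends to the LAST '>': '<xaba><end>' (11 chars)
Lazy '<.*?>' starts at first '<' and stops at the FIRST '>': '<xaba>' (6 chars)

6


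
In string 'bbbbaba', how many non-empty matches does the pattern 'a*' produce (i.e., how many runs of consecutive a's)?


Pattern 'a*' matches zero or more a's. We want non-empty runs of consecutive a's.
String: 'bbbbaba'
Walking through the string to find runs of a's:
  Run 1: positions 4-4 -> 'a'
  Run 2: positions 6-6 -> 'a'
Non-empty runs found: ['a', 'a']
Count: 2

2


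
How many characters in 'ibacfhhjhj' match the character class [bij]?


Character class [bij] matches any of: {b, i, j}
Scanning string 'ibacfhhjhj' character by character:
  pos 0: 'i' -> MATCH
  pos 1: 'b' -> MATCH
  pos 2: 'a' -> no
  pos 3: 'c' -> no
  pos 4: 'f' -> no
  pos 5: 'h' -> no
  pos 6: 'h' -> no
  pos 7: 'j' -> MATCH
  pos 8: 'h' -> no
  pos 9: 'j' -> MATCH
Total matches: 4

4


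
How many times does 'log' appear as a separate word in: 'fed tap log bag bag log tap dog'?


Scanning each word for exact match 'log':
  Word 1: 'fed' -> no
  Word 2: 'tap' -> no
  Word 3: 'log' -> MATCH
  Word 4: 'bag' -> no
  Word 5: 'bag' -> no
  Word 6: 'log' -> MATCH
  Word 7: 'tap' -> no
  Word 8: 'dog' -> no
Total matches: 2

2


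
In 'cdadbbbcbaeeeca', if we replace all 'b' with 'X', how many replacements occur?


re.sub('b', 'X', text) replaces every occurrence of 'b' with 'X'.
Text: 'cdadbbbcbaeeeca'
Scanning for 'b':
  pos 4: 'b' -> replacement #1
  pos 5: 'b' -> replacement #2
  pos 6: 'b' -> replacement #3
  pos 8: 'b' -> replacement #4
Total replacements: 4

4


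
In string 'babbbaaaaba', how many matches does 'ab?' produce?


Pattern 'ab?' matches 'a' optionally followed by 'b'.
String: 'babbbaaaaba'
Scanning left to right for 'a' then checking next char:
  Match 1: 'ab' (a followed by b)
  Match 2: 'a' (a not followed by b)
  Match 3: 'a' (a not followed by b)
  Match 4: 'a' (a not followed by b)
  Match 5: 'ab' (a followed by b)
  Match 6: 'a' (a not followed by b)
Total matches: 6

6


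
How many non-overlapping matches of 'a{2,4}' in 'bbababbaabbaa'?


Pattern 'a{2,4}' matches between 2 and 4 consecutive a's (greedy).
String: 'bbababbaabbaa'
Finding runs of a's and applying greedy matching:
  Run at pos 2: 'a' (length 1)
  Run at pos 4: 'a' (length 1)
  Run at pos 7: 'aa' (length 2)
  Run at pos 11: 'aa' (length 2)
Matches: ['aa', 'aa']
Count: 2

2


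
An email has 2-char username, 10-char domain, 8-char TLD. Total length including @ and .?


An email address has format: username@domain.tld
Username length: 2
'@' character: 1
Domain length: 10
'.' character: 1
TLD length: 8
Total = 2 + 1 + 10 + 1 + 8 = 22

22


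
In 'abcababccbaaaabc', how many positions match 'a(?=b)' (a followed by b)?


Lookahead 'a(?=b)' matches 'a' only when followed by 'b'.
String: 'abcababccbaaaabc'
Checking each position where char is 'a':
  pos 0: 'a' -> MATCH (next='b')
  pos 3: 'a' -> MATCH (next='b')
  pos 5: 'a' -> MATCH (next='b')
  pos 10: 'a' -> no (next='a')
  pos 11: 'a' -> no (next='a')
  pos 12: 'a' -> no (next='a')
  pos 13: 'a' -> MATCH (next='b')
Matching positions: [0, 3, 5, 13]
Count: 4

4


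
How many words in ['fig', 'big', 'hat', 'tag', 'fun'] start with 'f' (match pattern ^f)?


Pattern ^f anchors to start of word. Check which words begin with 'f':
  'fig' -> MATCH (starts with 'f')
  'big' -> no
  'hat' -> no
  'tag' -> no
  'fun' -> MATCH (starts with 'f')
Matching words: ['fig', 'fun']
Count: 2

2


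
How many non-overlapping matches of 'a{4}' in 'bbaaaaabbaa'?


Pattern 'a{4}' matches exactly 4 consecutive a's (greedy, non-overlapping).
String: 'bbaaaaabbaa'
Scanning for runs of a's:
  Run at pos 2: 'aaaaa' (length 5) -> 1 match(es)
  Run at pos 9: 'aa' (length 2) -> 0 match(es)
Matches found: ['aaaa']
Total: 1

1


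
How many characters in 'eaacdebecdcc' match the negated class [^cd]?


Negated class [^cd] matches any char NOT in {c, d}
Scanning 'eaacdebecdcc':
  pos 0: 'e' -> MATCH
  pos 1: 'a' -> MATCH
  pos 2: 'a' -> MATCH
  pos 3: 'c' -> no (excluded)
  pos 4: 'd' -> no (excluded)
  pos 5: 'e' -> MATCH
  pos 6: 'b' -> MATCH
  pos 7: 'e' -> MATCH
  pos 8: 'c' -> no (excluded)
  pos 9: 'd' -> no (excluded)
  pos 10: 'c' -> no (excluded)
  pos 11: 'c' -> no (excluded)
Total matches: 6

6


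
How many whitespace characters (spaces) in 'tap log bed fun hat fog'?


\s matches whitespace characters (spaces, tabs, etc.).
Text: 'tap log bed fun hat fog'
This text has 6 words separated by spaces.
Number of spaces = number of words - 1 = 6 - 1 = 5

5


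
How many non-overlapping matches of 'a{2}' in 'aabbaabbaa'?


Pattern 'a{2}' matches exactly 2 consecutive a's (greedy, non-overlapping).
String: 'aabbaabbaa'
Scanning for runs of a's:
  Run at pos 0: 'aa' (length 2) -> 1 match(es)
  Run at pos 4: 'aa' (length 2) -> 1 match(es)
  Run at pos 8: 'aa' (length 2) -> 1 match(es)
Matches found: ['aa', 'aa', 'aa']
Total: 3

3


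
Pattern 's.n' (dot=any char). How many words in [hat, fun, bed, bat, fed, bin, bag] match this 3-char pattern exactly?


Pattern 's.n' means: starts with 's', any single char, ends with 'n'.
Checking each word (must be exactly 3 chars):
  'hat' (len=3): no
  'fun' (len=3): no
  'bed' (len=3): no
  'bat' (len=3): no
  'fed' (len=3): no
  'bin' (len=3): no
  'bag' (len=3): no
Matching words: []
Total: 0

0


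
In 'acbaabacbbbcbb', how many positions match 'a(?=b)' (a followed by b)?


Lookahead 'a(?=b)' matches 'a' only when followed by 'b'.
String: 'acbaabacbbbcbb'
Checking each position where char is 'a':
  pos 0: 'a' -> no (next='c')
  pos 3: 'a' -> no (next='a')
  pos 4: 'a' -> MATCH (next='b')
  pos 6: 'a' -> no (next='c')
Matching positions: [4]
Count: 1

1


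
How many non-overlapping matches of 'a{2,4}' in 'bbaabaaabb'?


Pattern 'a{2,4}' matches between 2 and 4 consecutive a's (greedy).
String: 'bbaabaaabb'
Finding runs of a's and applying greedy matching:
  Run at pos 2: 'aa' (length 2)
  Run at pos 5: 'aaa' (length 3)
Matches: ['aa', 'aaa']
Count: 2

2


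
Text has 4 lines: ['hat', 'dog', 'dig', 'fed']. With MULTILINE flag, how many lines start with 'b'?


With MULTILINE flag, ^ matches the start of each line.
Lines: ['hat', 'dog', 'dig', 'fed']
Checking which lines start with 'b':
  Line 1: 'hat' -> no
  Line 2: 'dog' -> no
  Line 3: 'dig' -> no
  Line 4: 'fed' -> no
Matching lines: []
Count: 0

0


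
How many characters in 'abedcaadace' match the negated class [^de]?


Negated class [^de] matches any char NOT in {d, e}
Scanning 'abedcaadace':
  pos 0: 'a' -> MATCH
  pos 1: 'b' -> MATCH
  pos 2: 'e' -> no (excluded)
  pos 3: 'd' -> no (excluded)
  pos 4: 'c' -> MATCH
  pos 5: 'a' -> MATCH
  pos 6: 'a' -> MATCH
  pos 7: 'd' -> no (excluded)
  pos 8: 'a' -> MATCH
  pos 9: 'c' -> MATCH
  pos 10: 'e' -> no (excluded)
Total matches: 7

7


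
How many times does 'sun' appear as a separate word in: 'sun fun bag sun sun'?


Scanning each word for exact match 'sun':
  Word 1: 'sun' -> MATCH
  Word 2: 'fun' -> no
  Word 3: 'bag' -> no
  Word 4: 'sun' -> MATCH
  Word 5: 'sun' -> MATCH
Total matches: 3

3


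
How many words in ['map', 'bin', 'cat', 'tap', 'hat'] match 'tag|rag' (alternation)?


Alternation 'tag|rag' matches either 'tag' or 'rag'.
Checking each word:
  'map' -> no
  'bin' -> no
  'cat' -> no
  'tap' -> no
  'hat' -> no
Matches: []
Count: 0

0


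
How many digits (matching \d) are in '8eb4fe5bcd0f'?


\d matches any digit 0-9.
Scanning '8eb4fe5bcd0f':
  pos 0: '8' -> DIGIT
  pos 3: '4' -> DIGIT
  pos 6: '5' -> DIGIT
  pos 10: '0' -> DIGIT
Digits found: ['8', '4', '5', '0']
Total: 4

4


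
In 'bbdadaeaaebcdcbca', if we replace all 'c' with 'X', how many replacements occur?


re.sub('c', 'X', text) replaces every occurrence of 'c' with 'X'.
Text: 'bbdadaeaaebcdcbca'
Scanning for 'c':
  pos 11: 'c' -> replacement #1
  pos 13: 'c' -> replacement #2
  pos 15: 'c' -> replacement #3
Total replacements: 3

3


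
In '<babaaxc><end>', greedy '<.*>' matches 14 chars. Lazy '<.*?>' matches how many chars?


Greedy '<.*>' tries to match as MUCH as possible.
Lazy '<.*?>' tries to match as LITTLE as possible.

String: '<babaaxc><end>'
Greedy '<.*>' starts at first '<' and extends to the LAST '>': '<babaaxc><end>' (14 chars)
Lazy '<.*?>' starts at first '<' and stops at the FIRST '>': '<babaaxc>' (9 chars)

9


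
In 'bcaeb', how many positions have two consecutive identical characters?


Looking for consecutive identical characters in 'bcaeb':
  pos 0-1: 'b' vs 'c' -> different
  pos 1-2: 'c' vs 'a' -> different
  pos 2-3: 'a' vs 'e' -> different
  pos 3-4: 'e' vs 'b' -> different
Consecutive identical pairs: []
Count: 0

0


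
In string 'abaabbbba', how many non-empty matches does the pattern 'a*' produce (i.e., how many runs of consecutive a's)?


Pattern 'a*' matches zero or more a's. We want non-empty runs of consecutive a's.
String: 'abaabbbba'
Walking through the string to find runs of a's:
  Run 1: positions 0-0 -> 'a'
  Run 2: positions 2-3 -> 'aa'
  Run 3: positions 8-8 -> 'a'
Non-empty runs found: ['a', 'aa', 'a']
Count: 3

3


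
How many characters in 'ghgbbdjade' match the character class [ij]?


Character class [ij] matches any of: {i, j}
Scanning string 'ghgbbdjade' character by character:
  pos 0: 'g' -> no
  pos 1: 'h' -> no
  pos 2: 'g' -> no
  pos 3: 'b' -> no
  pos 4: 'b' -> no
  pos 5: 'd' -> no
  pos 6: 'j' -> MATCH
  pos 7: 'a' -> no
  pos 8: 'd' -> no
  pos 9: 'e' -> no
Total matches: 1

1


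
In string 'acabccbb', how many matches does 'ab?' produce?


Pattern 'ab?' matches 'a' optionally followed by 'b'.
String: 'acabccbb'
Scanning left to right for 'a' then checking next char:
  Match 1: 'a' (a not followed by b)
  Match 2: 'ab' (a followed by b)
Total matches: 2

2


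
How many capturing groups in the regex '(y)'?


To count capturing groups, count each '(' that starts a group.
Pattern: '(y)'
Walking through the pattern:
  Position 0: '(' -> group #1
Total capturing groups: 1

1


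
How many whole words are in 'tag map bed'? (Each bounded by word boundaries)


Word boundaries (\b) mark the start/end of each word.
Text: 'tag map bed'
Splitting by whitespace:
  Word 1: 'tag'
  Word 2: 'map'
  Word 3: 'bed'
Total whole words: 3

3


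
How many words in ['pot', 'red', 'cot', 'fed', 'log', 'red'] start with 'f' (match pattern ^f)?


Pattern ^f anchors to start of word. Check which words begin with 'f':
  'pot' -> no
  'red' -> no
  'cot' -> no
  'fed' -> MATCH (starts with 'f')
  'log' -> no
  'red' -> no
Matching words: ['fed']
Count: 1

1


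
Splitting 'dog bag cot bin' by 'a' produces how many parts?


Splitting by 'a' breaks the string at each occurrence of the separator.
Text: 'dog bag cot bin'
Parts after split:
  Part 1: 'dog b'
  Part 2: 'g cot bin'
Total parts: 2

2


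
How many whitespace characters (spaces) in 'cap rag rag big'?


\s matches whitespace characters (spaces, tabs, etc.).
Text: 'cap rag rag big'
This text has 4 words separated by spaces.
Number of spaces = number of words - 1 = 4 - 1 = 3

3


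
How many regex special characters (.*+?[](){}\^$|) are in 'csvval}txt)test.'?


Regex special characters are: . * + ? [ ] ( ) { } \ ^ $ |
Scanning 'csvval}txt)test.':
  pos 6: '}' -> SPECIAL
  pos 10: ')' -> SPECIAL
  pos 15: '.' -> SPECIAL
Special chars found: ['}', ')', '.']
Total: 3

3


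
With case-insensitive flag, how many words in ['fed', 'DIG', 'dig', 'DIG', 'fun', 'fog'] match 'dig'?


Case-insensitive matching: compare each word's lowercase form to 'dig'.
  'fed' -> lower='fed' -> no
  'DIG' -> lower='dig' -> MATCH
  'dig' -> lower='dig' -> MATCH
  'DIG' -> lower='dig' -> MATCH
  'fun' -> lower='fun' -> no
  'fog' -> lower='fog' -> no
Matches: ['DIG', 'dig', 'DIG']
Count: 3

3


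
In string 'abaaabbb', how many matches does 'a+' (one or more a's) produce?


Pattern 'a+' matches one or more consecutive a's.
String: 'abaaabbb'
Scanning for runs of a:
  Match 1: 'a' (length 1)
  Match 2: 'aaa' (length 3)
Total matches: 2

2


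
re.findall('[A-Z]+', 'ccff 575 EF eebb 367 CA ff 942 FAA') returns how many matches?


Pattern '[A-Z]+' finds one or more uppercase letters.
Text: 'ccff 575 EF eebb 367 CA ff 942 FAA'
Scanning for matches:
  Match 1: 'EF'
  Match 2: 'CA'
  Match 3: 'FAA'
Total matches: 3

3


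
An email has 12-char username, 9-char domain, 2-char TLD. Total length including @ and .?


An email address has format: username@domain.tld
Username length: 12
'@' character: 1
Domain length: 9
'.' character: 1
TLD length: 2
Total = 12 + 1 + 9 + 1 + 2 = 25

25


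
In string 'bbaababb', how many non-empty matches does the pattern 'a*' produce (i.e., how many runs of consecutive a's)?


Pattern 'a*' matches zero or more a's. We want non-empty runs of consecutive a's.
String: 'bbaababb'
Walking through the string to find runs of a's:
  Run 1: positions 2-3 -> 'aa'
  Run 2: positions 5-5 -> 'a'
Non-empty runs found: ['aa', 'a']
Count: 2

2


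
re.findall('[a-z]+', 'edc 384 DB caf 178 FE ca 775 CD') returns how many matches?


Pattern '[a-z]+' finds one or more lowercase letters.
Text: 'edc 384 DB caf 178 FE ca 775 CD'
Scanning for matches:
  Match 1: 'edc'
  Match 2: 'caf'
  Match 3: 'ca'
Total matches: 3

3


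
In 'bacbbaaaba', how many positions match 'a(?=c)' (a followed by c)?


Lookahead 'a(?=c)' matches 'a' only when followed by 'c'.
String: 'bacbbaaaba'
Checking each position where char is 'a':
  pos 1: 'a' -> MATCH (next='c')
  pos 5: 'a' -> no (next='a')
  pos 6: 'a' -> no (next='a')
  pos 7: 'a' -> no (next='b')
Matching positions: [1]
Count: 1

1


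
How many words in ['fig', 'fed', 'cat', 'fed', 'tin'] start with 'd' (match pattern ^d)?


Pattern ^d anchors to start of word. Check which words begin with 'd':
  'fig' -> no
  'fed' -> no
  'cat' -> no
  'fed' -> no
  'tin' -> no
Matching words: []
Count: 0

0


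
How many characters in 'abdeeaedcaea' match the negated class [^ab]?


Negated class [^ab] matches any char NOT in {a, b}
Scanning 'abdeeaedcaea':
  pos 0: 'a' -> no (excluded)
  pos 1: 'b' -> no (excluded)
  pos 2: 'd' -> MATCH
  pos 3: 'e' -> MATCH
  pos 4: 'e' -> MATCH
  pos 5: 'a' -> no (excluded)
  pos 6: 'e' -> MATCH
  pos 7: 'd' -> MATCH
  pos 8: 'c' -> MATCH
  pos 9: 'a' -> no (excluded)
  pos 10: 'e' -> MATCH
  pos 11: 'a' -> no (excluded)
Total matches: 7

7


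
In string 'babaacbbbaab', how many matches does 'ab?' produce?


Pattern 'ab?' matches 'a' optionally followed by 'b'.
String: 'babaacbbbaab'
Scanning left to right for 'a' then checking next char:
  Match 1: 'ab' (a followed by b)
  Match 2: 'a' (a not followed by b)
  Match 3: 'a' (a not followed by b)
  Match 4: 'a' (a not followed by b)
  Match 5: 'ab' (a followed by b)
Total matches: 5

5


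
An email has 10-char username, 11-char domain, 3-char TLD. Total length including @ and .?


An email address has format: username@domain.tld
Username length: 10
'@' character: 1
Domain length: 11
'.' character: 1
TLD length: 3
Total = 10 + 1 + 11 + 1 + 3 = 26

26


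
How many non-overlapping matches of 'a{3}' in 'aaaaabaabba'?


Pattern 'a{3}' matches exactly 3 consecutive a's (greedy, non-overlapping).
String: 'aaaaabaabba'
Scanning for runs of a's:
  Run at pos 0: 'aaaaa' (length 5) -> 1 match(es)
  Run at pos 6: 'aa' (length 2) -> 0 match(es)
  Run at pos 10: 'a' (length 1) -> 0 match(es)
Matches found: ['aaa']
Total: 1

1


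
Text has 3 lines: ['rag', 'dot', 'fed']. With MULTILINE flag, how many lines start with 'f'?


With MULTILINE flag, ^ matches the start of each line.
Lines: ['rag', 'dot', 'fed']
Checking which lines start with 'f':
  Line 1: 'rag' -> no
  Line 2: 'dot' -> no
  Line 3: 'fed' -> MATCH
Matching lines: ['fed']
Count: 1

1


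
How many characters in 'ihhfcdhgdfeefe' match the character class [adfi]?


Character class [adfi] matches any of: {a, d, f, i}
Scanning string 'ihhfcdhgdfeefe' character by character:
  pos 0: 'i' -> MATCH
  pos 1: 'h' -> no
  pos 2: 'h' -> no
  pos 3: 'f' -> MATCH
  pos 4: 'c' -> no
  pos 5: 'd' -> MATCH
  pos 6: 'h' -> no
  pos 7: 'g' -> no
  pos 8: 'd' -> MATCH
  pos 9: 'f' -> MATCH
  pos 10: 'e' -> no
  pos 11: 'e' -> no
  pos 12: 'f' -> MATCH
  pos 13: 'e' -> no
Total matches: 6

6


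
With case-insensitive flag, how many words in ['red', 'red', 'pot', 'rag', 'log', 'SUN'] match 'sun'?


Case-insensitive matching: compare each word's lowercase form to 'sun'.
  'red' -> lower='red' -> no
  'red' -> lower='red' -> no
  'pot' -> lower='pot' -> no
  'rag' -> lower='rag' -> no
  'log' -> lower='log' -> no
  'SUN' -> lower='sun' -> MATCH
Matches: ['SUN']
Count: 1

1


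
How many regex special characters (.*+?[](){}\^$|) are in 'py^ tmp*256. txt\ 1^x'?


Regex special characters are: . * + ? [ ] ( ) { } \ ^ $ |
Scanning 'py^ tmp*256. txt\ 1^x':
  pos 2: '^' -> SPECIAL
  pos 7: '*' -> SPECIAL
  pos 11: '.' -> SPECIAL
  pos 16: '\' -> SPECIAL
  pos 19: '^' -> SPECIAL
Special chars found: ['^', '*', '.', '\\', '^']
Total: 5

5


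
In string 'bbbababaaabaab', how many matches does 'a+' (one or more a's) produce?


Pattern 'a+' matches one or more consecutive a's.
String: 'bbbababaaabaab'
Scanning for runs of a:
  Match 1: 'a' (length 1)
  Match 2: 'a' (length 1)
  Match 3: 'aaa' (length 3)
  Match 4: 'aa' (length 2)
Total matches: 4

4


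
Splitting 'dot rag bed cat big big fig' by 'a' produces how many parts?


Splitting by 'a' breaks the string at each occurrence of the separator.
Text: 'dot rag bed cat big big fig'
Parts after split:
  Part 1: 'dot r'
  Part 2: 'g bed c'
  Part 3: 't big big fig'
Total parts: 3

3


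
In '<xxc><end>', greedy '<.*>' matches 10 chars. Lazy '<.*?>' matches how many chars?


Greedy '<.*>' tries to match as MUCH as possible.
Lazy '<.*?>' tries to match as LITTLE as possible.

String: '<xxc><end>'
Greedy '<.*>' starts at first '<' and extends to the LAST '>': '<xxc><end>' (10 chars)
Lazy '<.*?>' starts at first '<' and stops at the FIRST '>': '<xxc>' (5 chars)

5


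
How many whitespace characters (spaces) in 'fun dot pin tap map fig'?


\s matches whitespace characters (spaces, tabs, etc.).
Text: 'fun dot pin tap map fig'
This text has 6 words separated by spaces.
Number of spaces = number of words - 1 = 6 - 1 = 5

5


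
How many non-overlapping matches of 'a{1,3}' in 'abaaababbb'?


Pattern 'a{1,3}' matches between 1 and 3 consecutive a's (greedy).
String: 'abaaababbb'
Finding runs of a's and applying greedy matching:
  Run at pos 0: 'a' (length 1)
  Run at pos 2: 'aaa' (length 3)
  Run at pos 6: 'a' (length 1)
Matches: ['a', 'aaa', 'a']
Count: 3

3


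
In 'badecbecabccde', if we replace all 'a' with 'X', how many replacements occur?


re.sub('a', 'X', text) replaces every occurrence of 'a' with 'X'.
Text: 'badecbecabccde'
Scanning for 'a':
  pos 1: 'a' -> replacement #1
  pos 8: 'a' -> replacement #2
Total replacements: 2

2


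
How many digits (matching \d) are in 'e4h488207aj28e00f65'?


\d matches any digit 0-9.
Scanning 'e4h488207aj28e00f65':
  pos 1: '4' -> DIGIT
  pos 3: '4' -> DIGIT
  pos 4: '8' -> DIGIT
  pos 5: '8' -> DIGIT
  pos 6: '2' -> DIGIT
  pos 7: '0' -> DIGIT
  pos 8: '7' -> DIGIT
  pos 11: '2' -> DIGIT
  pos 12: '8' -> DIGIT
  pos 14: '0' -> DIGIT
  pos 15: '0' -> DIGIT
  pos 17: '6' -> DIGIT
  pos 18: '5' -> DIGIT
Digits found: ['4', '4', '8', '8', '2', '0', '7', '2', '8', '0', '0', '6', '5']
Total: 13

13


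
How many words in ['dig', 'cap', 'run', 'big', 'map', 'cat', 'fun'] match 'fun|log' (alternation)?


Alternation 'fun|log' matches either 'fun' or 'log'.
Checking each word:
  'dig' -> no
  'cap' -> no
  'run' -> no
  'big' -> no
  'map' -> no
  'cat' -> no
  'fun' -> MATCH
Matches: ['fun']
Count: 1

1


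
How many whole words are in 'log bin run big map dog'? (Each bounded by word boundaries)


Word boundaries (\b) mark the start/end of each word.
Text: 'log bin run big map dog'
Splitting by whitespace:
  Word 1: 'log'
  Word 2: 'bin'
  Word 3: 'run'
  Word 4: 'big'
  Word 5: 'map'
  Word 6: 'dog'
Total whole words: 6

6


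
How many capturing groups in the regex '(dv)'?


To count capturing groups, count each '(' that starts a group.
Pattern: '(dv)'
Walking through the pattern:
  Position 0: '(' -> group #1
Total capturing groups: 1

1


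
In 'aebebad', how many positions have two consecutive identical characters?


Looking for consecutive identical characters in 'aebebad':
  pos 0-1: 'a' vs 'e' -> different
  pos 1-2: 'e' vs 'b' -> different
  pos 2-3: 'b' vs 'e' -> different
  pos 3-4: 'e' vs 'b' -> different
  pos 4-5: 'b' vs 'a' -> different
  pos 5-6: 'a' vs 'd' -> different
Consecutive identical pairs: []
Count: 0

0


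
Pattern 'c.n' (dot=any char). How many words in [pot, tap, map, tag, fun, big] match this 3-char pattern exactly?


Pattern 'c.n' means: starts with 'c', any single char, ends with 'n'.
Checking each word (must be exactly 3 chars):
  'pot' (len=3): no
  'tap' (len=3): no
  'map' (len=3): no
  'tag' (len=3): no
  'fun' (len=3): no
  'big' (len=3): no
Matching words: []
Total: 0

0


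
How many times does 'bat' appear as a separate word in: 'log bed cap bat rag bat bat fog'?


Scanning each word for exact match 'bat':
  Word 1: 'log' -> no
  Word 2: 'bed' -> no
  Word 3: 'cap' -> no
  Word 4: 'bat' -> MATCH
  Word 5: 'rag' -> no
  Word 6: 'bat' -> MATCH
  Word 7: 'bat' -> MATCH
  Word 8: 'fog' -> no
Total matches: 3

3


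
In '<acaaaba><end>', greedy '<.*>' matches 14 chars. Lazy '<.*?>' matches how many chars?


Greedy '<.*>' tries to match as MUCH as possible.
Lazy '<.*?>' tries to match as LITTLE as possible.

String: '<acaaaba><end>'
Greedy '<.*>' starts at first '<' and extends to the LAST '>': '<acaaaba><end>' (14 chars)
Lazy '<.*?>' starts at first '<' and stops at the FIRST '>': '<acaaaba>' (9 chars)

9


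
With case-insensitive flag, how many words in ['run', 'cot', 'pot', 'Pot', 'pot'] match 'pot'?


Case-insensitive matching: compare each word's lowercase form to 'pot'.
  'run' -> lower='run' -> no
  'cot' -> lower='cot' -> no
  'pot' -> lower='pot' -> MATCH
  'Pot' -> lower='pot' -> MATCH
  'pot' -> lower='pot' -> MATCH
Matches: ['pot', 'Pot', 'pot']
Count: 3

3


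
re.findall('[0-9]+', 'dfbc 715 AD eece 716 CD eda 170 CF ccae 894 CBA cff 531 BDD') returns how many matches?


Pattern '[0-9]+' finds one or more digits.
Text: 'dfbc 715 AD eece 716 CD eda 170 CF ccae 894 CBA cff 531 BDD'
Scanning for matches:
  Match 1: '715'
  Match 2: '716'
  Match 3: '170'
  Match 4: '894'
  Match 5: '531'
Total matches: 5

5


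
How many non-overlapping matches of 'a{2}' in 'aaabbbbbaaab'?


Pattern 'a{2}' matches exactly 2 consecutive a's (greedy, non-overlapping).
String: 'aaabbbbbaaab'
Scanning for runs of a's:
  Run at pos 0: 'aaa' (length 3) -> 1 match(es)
  Run at pos 8: 'aaa' (length 3) -> 1 match(es)
Matches found: ['aa', 'aa']
Total: 2

2


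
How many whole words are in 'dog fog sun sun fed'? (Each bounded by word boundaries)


Word boundaries (\b) mark the start/end of each word.
Text: 'dog fog sun sun fed'
Splitting by whitespace:
  Word 1: 'dog'
  Word 2: 'fog'
  Word 3: 'sun'
  Word 4: 'sun'
  Word 5: 'fed'
Total whole words: 5

5
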